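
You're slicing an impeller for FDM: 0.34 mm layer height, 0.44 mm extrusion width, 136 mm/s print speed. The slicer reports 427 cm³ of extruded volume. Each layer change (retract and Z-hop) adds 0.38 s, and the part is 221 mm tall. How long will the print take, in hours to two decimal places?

5.90 hours

Extrusion cross-section = 0.34 × 0.44, so 0.1496 mm².
Toolpath length = 427 cm³ / 0.1496 mm² = 427000 / 0.1496 = 2854278.1 mm.
Print-move time = 2854278.1 / 136 = 20987.3 s.
Layers = ⌈221/0.34⌉ = 650.
Layer-change overhead = 650 × 0.38 = 247 s.
Altogether 20987.3 + 247 = 21234.3 s, i.e. 5.90 hours.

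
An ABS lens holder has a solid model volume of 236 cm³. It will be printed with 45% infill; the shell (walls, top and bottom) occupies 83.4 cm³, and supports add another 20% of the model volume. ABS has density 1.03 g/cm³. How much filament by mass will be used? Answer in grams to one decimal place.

205.2 g

Interior volume: 236 − 83.4 → 152.6 cm³.
Deposited infill: 0.45 × 152.6 → 68.67 cm³.
Support = 0.20 × 236 = 47.2 cm³.
Total extruded: 83.4 + 68.67 + 47.2 → 199.27 cm³.
Mass = 199.27 × 1.03 = 205.2481 g.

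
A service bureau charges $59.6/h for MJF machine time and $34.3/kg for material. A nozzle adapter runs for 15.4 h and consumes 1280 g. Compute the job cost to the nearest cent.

$961.74

Time charge = 59.6 × 15.4, so $917.84.
Material charge = 34.3 × 1280/1000, so $43.904.
Job cost: 917.84 + 43.904 = 961.744 ≈ $961.74.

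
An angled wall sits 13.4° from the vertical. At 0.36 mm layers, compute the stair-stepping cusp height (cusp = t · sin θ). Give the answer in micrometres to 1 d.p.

83.4 μm

sin(13.4°) = 0.2317, so cusp = 0.36 × 0.2317 = 0.083412 mm → 83.4 μm.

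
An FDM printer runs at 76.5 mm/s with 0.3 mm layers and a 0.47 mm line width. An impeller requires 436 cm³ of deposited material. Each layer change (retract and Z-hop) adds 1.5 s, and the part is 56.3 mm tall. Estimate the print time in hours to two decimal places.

Extrusion cross-section: 0.3 × 0.47 → 0.141 mm².
Toolpath length = 436 cm³ / 0.141 mm² = 436000 / 0.141 = 3092198.6 mm.
Extrusion time: 3092198.6 / 76.5 → 40420.9 s.
Layer count = ceil(56.3 / 0.3) = 188.
Non-print overhead = 188 × 1.5, so 282 s.
Altogether 40420.9 + 282 = 40702.9 s, i.e. 11.31 hours.

11.31 hours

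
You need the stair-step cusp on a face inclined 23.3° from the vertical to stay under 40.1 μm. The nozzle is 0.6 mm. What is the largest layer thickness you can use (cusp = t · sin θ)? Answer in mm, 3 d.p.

0.101 mm

sin(23.3°) = 0.3955; t_max = 0.0401/0.3955 = 0.101 mm.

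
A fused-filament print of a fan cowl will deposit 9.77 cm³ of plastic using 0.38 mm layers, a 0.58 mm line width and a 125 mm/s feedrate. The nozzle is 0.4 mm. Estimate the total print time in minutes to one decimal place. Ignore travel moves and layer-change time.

5.9 minutes

Extrusion cross-section = 0.38 × 0.58, so 0.2204 mm².
Total extruded path = 9770/0.2204 = 44328.5 mm.
Extrusion time: 44328.5 / 125 → 354.6 s.
Converting: 354.6 s = 5.9 minutes.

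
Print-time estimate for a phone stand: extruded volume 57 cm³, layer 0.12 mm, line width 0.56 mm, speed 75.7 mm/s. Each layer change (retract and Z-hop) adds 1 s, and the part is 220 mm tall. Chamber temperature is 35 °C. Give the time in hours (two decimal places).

Extrusion cross-section = 0.12 × 0.56, so 0.0672 mm².
Toolpath length = 57 cm³ / 0.0672 mm² = 57000 / 0.0672 = 848214.3 mm.
Time extruding: 848214.3 / 75.7 → 11204.9 s.
Layers = ⌈220/0.12⌉ = 1834.
Non-print overhead = 1834 × 1 = 1834 s.
Altogether 11204.9 + 1834 = 13038.9 s, i.e. 3.62 hours.

3.62 hours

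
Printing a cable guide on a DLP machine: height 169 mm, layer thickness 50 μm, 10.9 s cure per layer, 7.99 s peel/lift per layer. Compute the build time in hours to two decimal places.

17.74 hours

Layer count = ceil(169 / 0.05) = 3380.
Per-layer time = 10.9 + 7.99, so 18.89 s.
Total = 3380 × 18.89 = 63848.2 s = 17.74 hours.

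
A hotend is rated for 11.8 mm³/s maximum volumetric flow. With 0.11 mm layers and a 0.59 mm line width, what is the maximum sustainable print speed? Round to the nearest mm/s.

Bead cross-section: 0.11 × 0.59 → 0.0649 mm².
v_max = Q/A = 11.8/0.0649 = 181.82 mm/s → 182 mm/s.

182 mm/s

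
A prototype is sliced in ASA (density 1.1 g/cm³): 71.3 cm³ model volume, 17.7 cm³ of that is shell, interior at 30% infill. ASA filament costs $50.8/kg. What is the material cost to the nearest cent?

Infill region: 71.3 − 17.7 → 53.6 cm³.
Infill deposited = 0.30 × 53.6, so 16.08 cm³.
Deposited volume: 17.7 + 16.08 → 33.78 cm³.
Mass = 33.78 × 1.1, so 37.158 g.
At $50.8/kg: 37.158/1000 × 50.8 = $1.89.

$1.89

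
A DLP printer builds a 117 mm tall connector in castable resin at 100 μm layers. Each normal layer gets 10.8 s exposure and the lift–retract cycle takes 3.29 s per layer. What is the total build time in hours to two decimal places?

Number of layers: 117 / 0.1 → 1170 (rounded up).
Cycle time: 10.8 + 3.29 → 14.09 s.
Build time: 1170 × 14.09 s = 16485.3 s, i.e. 4.58 hours.

4.58 hours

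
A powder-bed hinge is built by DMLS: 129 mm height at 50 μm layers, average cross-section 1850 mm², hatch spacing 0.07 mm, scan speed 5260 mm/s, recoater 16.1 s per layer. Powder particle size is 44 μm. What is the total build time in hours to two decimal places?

Layers = ⌈129/0.05⌉ = 2580.
Hatch length per layer = 1850 / 0.07 = 26428.6 mm.
Scan time per layer = 26428.6 / 5260 = 5.0244 s.
Layer cycle: 5.0244 + 16.1 → 21.1244 s.
2580 layers × 21.1244 s/layer = 54500.952 s, i.e. 15.14 hours.

15.14 hours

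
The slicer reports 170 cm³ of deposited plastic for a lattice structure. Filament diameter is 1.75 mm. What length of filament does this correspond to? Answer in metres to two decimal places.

A = π r² = π × 0.875² = 2.4053 mm².
Length = 170 cm³ / 2.4053 mm² = 170000 / 2.4053 = 70677.25 mm = 70.68 m.

70.68 m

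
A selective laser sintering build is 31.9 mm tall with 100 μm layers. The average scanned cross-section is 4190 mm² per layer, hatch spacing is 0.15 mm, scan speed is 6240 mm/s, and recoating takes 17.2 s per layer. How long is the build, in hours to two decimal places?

Layer count = ceil(31.9 / 0.1) = 319.
Scan path per layer: 4190 / 0.15 → 27933.3 mm.
Scan time per layer: 27933.3 / 6240 → 4.4765 s.
Per-layer time: 4.4765 + 17.2 → 21.6765 s.
Total: 319 × 21.6765 s = 6914.8035 s → 1.92 hours.

1.92 hours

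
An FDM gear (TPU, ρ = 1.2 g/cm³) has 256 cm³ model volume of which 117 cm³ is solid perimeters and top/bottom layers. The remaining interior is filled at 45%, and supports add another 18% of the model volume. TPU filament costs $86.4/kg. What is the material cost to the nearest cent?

$23.39

Infill region: 256 − 117 → 139 cm³.
Deposited infill = 0.45 × 139 = 62.55 cm³.
Support = 0.18 × 256 = 46.08 cm³.
Total extruded: 117 + 62.55 + 46.08 → 225.63 cm³.
Mass = 225.63 × 1.2 = 270.756 g.
At $86.4/kg: 270.756/1000 × 86.4 = $23.39.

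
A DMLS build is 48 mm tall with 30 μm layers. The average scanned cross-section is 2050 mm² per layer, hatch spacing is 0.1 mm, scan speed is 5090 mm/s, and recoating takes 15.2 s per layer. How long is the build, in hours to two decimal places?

Layer count = ceil(48 / 0.03) = 1600.
Per-layer scan distance = 2050 / 0.1, so 20500 mm.
Per-layer scan time = 20500 / 5090 = 4.0275 s.
Time per layer: 4.0275 + 15.2 → 19.2275 s.
1600 layers × 19.2275 s/layer = 30764 s, i.e. 8.55 hours.

8.55 hours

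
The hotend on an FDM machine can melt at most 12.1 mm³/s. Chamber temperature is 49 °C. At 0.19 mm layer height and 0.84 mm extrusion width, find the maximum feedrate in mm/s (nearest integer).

Bead cross-section = 0.19 × 0.84, so 0.1596 mm².
Max speed = 12.1 / 0.1596 = 75.81 ≈ 76 mm/s.

76 mm/s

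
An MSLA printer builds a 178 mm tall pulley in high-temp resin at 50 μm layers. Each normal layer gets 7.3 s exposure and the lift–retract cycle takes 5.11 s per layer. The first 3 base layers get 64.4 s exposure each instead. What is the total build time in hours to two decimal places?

Layer count = ceil(178 / 0.05) = 3560.
Burn-in layers: 3 × (64.4 + 5.11) → 208.53 s.
Remaining layers = 3557 × (7.3 + 5.11) = 44142.37 s.
Total = 208.53 + 44142.37 = 44350.9 s = 12.32 hours.

12.32 hours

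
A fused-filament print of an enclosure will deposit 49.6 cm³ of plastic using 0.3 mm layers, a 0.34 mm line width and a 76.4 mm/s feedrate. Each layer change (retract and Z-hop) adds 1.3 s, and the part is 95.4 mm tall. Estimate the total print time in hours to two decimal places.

1.88 hours

Extrusion cross-section: 0.3 × 0.34 → 0.102 mm².
Total extruded path = 49600/0.102 = 486274.5 mm.
Time extruding = 486274.5 / 76.4 = 6364.8 s.
Layer count = ceil(95.4 / 0.3) = 318.
Z-hop total = 318 × 1.3 = 413.4 s.
Total = 6364.8 + 413.4 = 6778.2 s = 1.88 hours.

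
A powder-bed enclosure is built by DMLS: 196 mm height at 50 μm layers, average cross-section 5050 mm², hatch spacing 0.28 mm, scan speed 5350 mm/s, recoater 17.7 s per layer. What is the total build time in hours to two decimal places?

Number of layers: 196 / 0.05 → 3920 (rounded up).
Scan path per layer: 5050 / 0.28 → 18035.7 mm.
Laser time per layer = 18035.7 / 5350 = 3.3712 s.
Layer cycle = 3.3712 + 17.7 = 21.0712 s.
3920 layers × 21.0712 s/layer = 82599.104 s, i.e. 22.94 hours.

22.94 hours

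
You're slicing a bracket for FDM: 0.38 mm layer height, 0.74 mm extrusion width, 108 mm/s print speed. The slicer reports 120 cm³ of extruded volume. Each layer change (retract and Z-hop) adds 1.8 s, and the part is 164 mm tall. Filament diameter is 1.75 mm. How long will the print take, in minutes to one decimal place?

Line area: 0.38 × 0.74 → 0.2812 mm².
Path length: 120000 mm³ / 0.2812 mm² → 426742.5 mm.
Print-move time = 426742.5 / 108 = 3951.3 s.
Layers = ⌈164/0.38⌉ = 432.
Layer-change overhead = 432 × 1.8, so 777.6 s.
Total = 3951.3 + 777.6 = 4728.9 s = 78.8 minutes.

78.8 minutes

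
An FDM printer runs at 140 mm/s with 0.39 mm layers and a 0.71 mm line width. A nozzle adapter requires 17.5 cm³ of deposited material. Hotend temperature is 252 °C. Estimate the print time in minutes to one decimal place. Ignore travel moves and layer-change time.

7.5 minutes

Bead cross-section: 0.39 × 0.71 → 0.2769 mm².
Total extruded path = 17500/0.2769 = 63199.7 mm.
Extrusion time = 63199.7 / 140, so 451.4 s.
In the requested units: 451.4 s = 7.5 minutes.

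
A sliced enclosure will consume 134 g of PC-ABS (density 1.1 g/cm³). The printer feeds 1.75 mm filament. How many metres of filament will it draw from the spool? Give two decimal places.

50.65 m

Volume = 134 g / 1.1 g·cm⁻³ = 121.8182 cm³ = 121818.2 mm³.
Cross-section of 1.75 mm filament: π·(1.75/2)² = 2.4053 mm².
L = V/A = 121818.2/2.4053 = 50645.74 mm → 50.65 m.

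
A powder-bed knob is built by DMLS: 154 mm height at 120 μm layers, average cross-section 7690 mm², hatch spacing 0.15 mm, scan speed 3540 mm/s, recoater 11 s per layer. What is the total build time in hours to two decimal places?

9.09 hours

Layer count = ceil(154 / 0.12) = 1284.
Scan path per layer: 7690 / 0.15 → 51266.7 mm.
Laser time per layer = 51266.7 / 3540, so 14.4821 s.
Layer cycle = 14.4821 + 11, so 25.4821 s.
Build time = 1284 × 25.4821 = 32719.0164 s = 9.09 hours.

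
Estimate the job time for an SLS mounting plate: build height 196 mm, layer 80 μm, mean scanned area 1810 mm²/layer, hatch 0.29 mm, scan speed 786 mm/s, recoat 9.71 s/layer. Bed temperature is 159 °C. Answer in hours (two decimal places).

Number of layers: 196 / 0.08 → 2450 (rounded up).
Per-layer scan distance = 1810 / 0.29 = 6241.4 mm.
Per-layer scan time: 6241.4 / 786 → 7.9407 s.
Layer cycle: 7.9407 + 9.71 → 17.6507 s.
Build time = 2450 × 17.6507 = 43244.215 s = 12.01 hours.

12.01 hours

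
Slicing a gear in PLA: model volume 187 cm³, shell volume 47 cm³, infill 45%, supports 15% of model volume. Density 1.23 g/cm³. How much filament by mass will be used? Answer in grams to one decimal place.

169.8 g

Volume inside the shell: 187 − 47 → 140 cm³.
Infill volume: 0.45 × 140 → 63 cm³.
Support: 0.15 × 187 → 28.05 cm³.
Deposited volume = 47 + 63 + 28.05, so 138.05 cm³.
Mass = 138.05 × 1.23 = 169.8015 g.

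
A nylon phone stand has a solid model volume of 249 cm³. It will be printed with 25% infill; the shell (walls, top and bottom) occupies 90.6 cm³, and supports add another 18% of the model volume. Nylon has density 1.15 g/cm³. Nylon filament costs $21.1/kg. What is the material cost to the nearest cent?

$4.25

Infill region = 249 − 90.6 = 158.4 cm³.
Infill volume: 0.25 × 158.4 → 39.6 cm³.
Support = 0.18 × 249, so 44.82 cm³.
Total printed volume: 90.6 + 39.6 + 44.82 → 175.02 cm³.
Mass = 175.02 × 1.15 = 201.273 g.
At $21.1/kg: 201.273/1000 × 21.1 = $4.25.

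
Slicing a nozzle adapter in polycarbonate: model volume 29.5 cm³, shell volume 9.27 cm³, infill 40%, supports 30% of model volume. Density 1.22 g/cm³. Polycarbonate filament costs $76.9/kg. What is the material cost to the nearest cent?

Infill region = 29.5 − 9.27 = 20.23 cm³.
Infill volume = 0.40 × 20.23 = 8.092 cm³.
Support = 0.30 × 29.5, so 8.85 cm³.
Deposited volume: 9.27 + 8.092 + 8.85 → 26.212 cm³.
Mass = 26.212 × 1.22, so 31.97864 g.
Cost = 31.97864 g / 1000 × $76.9/kg = $2.46.

$2.46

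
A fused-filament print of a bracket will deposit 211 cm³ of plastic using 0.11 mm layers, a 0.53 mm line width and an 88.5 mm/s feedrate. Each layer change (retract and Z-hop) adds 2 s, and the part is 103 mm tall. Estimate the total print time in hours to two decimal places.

11.88 hours

Line area = 0.11 × 0.53, so 0.0583 mm².
Path length: 211000 mm³ / 0.0583 mm² → 3619211 mm.
Print-move time: 3619211 / 88.5 → 40895 s.
Layer count = ceil(103 / 0.11) = 937.
Non-print overhead = 937 × 2 = 1874 s.
Total = 40895 + 1874 = 42769 s = 11.88 hours.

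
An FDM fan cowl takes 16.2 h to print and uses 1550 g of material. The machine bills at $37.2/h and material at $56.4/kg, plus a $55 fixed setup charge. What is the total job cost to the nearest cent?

$745.06

Time charge = 37.2 × 16.2, so $602.64.
Material cost: 56.4 × 1550/1000 → $87.42.
Adding setup: 602.64 + 87.42 + 55 → $745.06.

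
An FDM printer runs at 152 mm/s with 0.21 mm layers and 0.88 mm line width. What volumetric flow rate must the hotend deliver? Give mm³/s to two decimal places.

Bead cross-section = 0.21 × 0.88, so 0.1848 mm².
Q = v·A = 152 × 0.1848 = 28.09 mm³/s.

28.09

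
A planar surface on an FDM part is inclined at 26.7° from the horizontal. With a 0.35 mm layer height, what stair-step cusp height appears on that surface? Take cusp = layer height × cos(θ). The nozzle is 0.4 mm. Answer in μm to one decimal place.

312.7 μm

cos(26.7°) = 0.8934, so cusp = 0.35 × 0.8934 = 0.31269 mm → 312.7 μm.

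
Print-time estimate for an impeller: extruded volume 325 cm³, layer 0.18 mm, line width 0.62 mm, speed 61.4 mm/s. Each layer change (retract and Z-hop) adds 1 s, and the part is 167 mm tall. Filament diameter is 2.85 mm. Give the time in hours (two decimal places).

13.43 hours

Extrusion cross-section = 0.18 × 0.62 = 0.1116 mm².
Total extruded path = 325000/0.1116 = 2912186.4 mm.
Print-move time = 2912186.4 / 61.4, so 47429.7 s.
Layers = ⌈167/0.18⌉ = 928.
Non-print overhead = 928 × 1, so 928 s.
Altogether 47429.7 + 928 = 48357.7 s, i.e. 13.43 hours.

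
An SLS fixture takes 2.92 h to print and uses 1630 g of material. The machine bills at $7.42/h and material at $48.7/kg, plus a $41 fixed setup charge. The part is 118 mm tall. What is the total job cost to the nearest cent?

$142.05

Machine cost: 7.42 × 2.92 → $21.6664.
Feedstock cost = 48.7 × 1630/1000, so $79.381.
Total = 21.6664 + 79.381 + 41 = 142.0474 ≈ $142.05.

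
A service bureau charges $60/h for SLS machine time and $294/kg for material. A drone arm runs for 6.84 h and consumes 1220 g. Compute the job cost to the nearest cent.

Time charge: 60 × 6.84 → $410.40.
Material cost: 294 × 1220/1000 → $358.68.
Job cost: 410.40 + 358.68 = $769.08.

$769.08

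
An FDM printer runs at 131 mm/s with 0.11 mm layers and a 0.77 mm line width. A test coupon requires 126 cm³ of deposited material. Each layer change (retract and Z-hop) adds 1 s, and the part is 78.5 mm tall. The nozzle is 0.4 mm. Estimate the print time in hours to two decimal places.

3.35 hours

Bead cross-section = 0.11 × 0.77 = 0.0847 mm².
Total extruded path = 126000/0.0847 = 1487603.3 mm.
Extrusion time = 1487603.3 / 131, so 11355.8 s.
Layer count = ceil(78.5 / 0.11) = 714.
Layer-change overhead: 714 × 1 → 714 s.
Altogether 11355.8 + 714 = 12069.8 s, i.e. 3.35 hours.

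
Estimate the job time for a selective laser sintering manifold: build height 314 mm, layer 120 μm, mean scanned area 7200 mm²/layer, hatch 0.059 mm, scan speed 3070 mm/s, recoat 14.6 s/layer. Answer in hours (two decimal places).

39.51 hours

Number of layers: 314 / 0.12 → 2617 (rounded up).
Scan path per layer: 7200 / 0.059 → 122033.9 mm.
Scan time per layer = 122033.9 / 3070, so 39.7505 s.
Per-layer time: 39.7505 + 14.6 → 54.3505 s.
Build time = 2617 × 54.3505 = 142235.2585 s = 39.51 hours.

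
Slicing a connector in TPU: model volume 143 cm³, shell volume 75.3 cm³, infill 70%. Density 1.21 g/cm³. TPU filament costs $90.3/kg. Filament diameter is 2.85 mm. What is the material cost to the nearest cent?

$13.41

Volume inside the shell = 143 − 75.3, so 67.7 cm³.
Infill volume = 0.70 × 67.7, so 47.39 cm³.
Deposited volume: 75.3 + 47.39 → 122.69 cm³.
Mass = 122.69 × 1.21 = 148.4549 g.
At $90.3/kg: 148.4549/1000 × 90.3 = $13.41.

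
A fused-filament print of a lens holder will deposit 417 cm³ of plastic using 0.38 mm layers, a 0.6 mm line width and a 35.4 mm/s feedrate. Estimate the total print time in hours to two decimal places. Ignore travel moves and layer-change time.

14.35 hours

Extrusion cross-section: 0.38 × 0.6 → 0.228 mm².
Toolpath length = 417 cm³ / 0.228 mm² = 417000 / 0.228 = 1828947.4 mm.
Time extruding = 1828947.4 / 35.4, so 51665.2 s.
51665.2 s = 14.35 hours.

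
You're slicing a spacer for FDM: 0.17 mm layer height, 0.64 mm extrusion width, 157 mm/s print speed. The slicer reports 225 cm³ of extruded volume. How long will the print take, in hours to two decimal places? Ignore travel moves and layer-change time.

Line area: 0.17 × 0.64 → 0.1088 mm².
Path length: 225000 mm³ / 0.1088 mm² → 2068014.7 mm.
Time extruding: 2068014.7 / 157 → 13172.1 s.
That's 13172.1 s → 3.66 hours.

3.66 hours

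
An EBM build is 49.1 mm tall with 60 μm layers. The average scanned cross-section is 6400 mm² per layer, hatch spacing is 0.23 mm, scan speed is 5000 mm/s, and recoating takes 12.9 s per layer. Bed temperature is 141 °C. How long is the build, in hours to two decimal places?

4.20 hours

Number of layers: 49.1 / 0.06 → 819 (rounded up).
Scan path per layer = 6400 / 0.23, so 27826.1 mm.
Per-layer scan time = 27826.1 / 5000 = 5.5652 s.
Per-layer time = 5.5652 + 12.9, so 18.4652 s.
Build time = 819 × 18.4652 = 15122.9988 s = 4.20 hours.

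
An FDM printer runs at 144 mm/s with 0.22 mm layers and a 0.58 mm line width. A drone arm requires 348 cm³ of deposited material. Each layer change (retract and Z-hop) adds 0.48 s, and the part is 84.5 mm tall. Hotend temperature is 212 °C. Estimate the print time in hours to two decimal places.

5.31 hours

Line area = 0.22 × 0.58 = 0.1276 mm².
Toolpath length = 348 cm³ / 0.1276 mm² = 348000 / 0.1276 = 2727272.7 mm.
Time extruding = 2727272.7 / 144 = 18939.4 s.
Number of layers: 84.5 / 0.22 → 385 (rounded up).
Z-hop total = 385 × 0.48, so 184.8 s.
Altogether 18939.4 + 184.8 = 19124.2 s, i.e. 5.31 hours.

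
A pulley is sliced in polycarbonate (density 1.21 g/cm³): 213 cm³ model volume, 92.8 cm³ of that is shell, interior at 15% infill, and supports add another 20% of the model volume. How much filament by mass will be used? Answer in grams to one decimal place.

185.7 g

Infill region = 213 − 92.8 = 120.2 cm³.
Infill volume = 0.15 × 120.2 = 18.03 cm³.
Support: 0.20 × 213 → 42.6 cm³.
Deposited volume = 92.8 + 18.03 + 42.6, so 153.43 cm³.
Mass = 153.43 × 1.21, so 185.6503 g.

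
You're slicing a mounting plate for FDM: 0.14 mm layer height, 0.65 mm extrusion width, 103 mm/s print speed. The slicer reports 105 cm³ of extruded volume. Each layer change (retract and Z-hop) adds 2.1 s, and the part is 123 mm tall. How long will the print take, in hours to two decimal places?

Line area = 0.14 × 0.65 = 0.091 mm².
Toolpath length = 105 cm³ / 0.091 mm² = 105000 / 0.091 = 1153846.2 mm.
Time extruding = 1153846.2 / 103, so 11202.4 s.
Layer count = ceil(123 / 0.14) = 879.
Z-hop total = 879 × 2.1, so 1845.9 s.
Total = 11202.4 + 1845.9 = 13048.3 s = 3.62 hours.

3.62 hours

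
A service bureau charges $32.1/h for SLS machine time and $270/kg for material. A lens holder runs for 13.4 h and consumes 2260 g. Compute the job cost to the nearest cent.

Time charge: 32.1 × 13.4 → $430.14.
Feedstock cost: 270 × 2260/1000 → $610.20.
Total = 430.14 + 610.20 = $1040.34.

$1040.34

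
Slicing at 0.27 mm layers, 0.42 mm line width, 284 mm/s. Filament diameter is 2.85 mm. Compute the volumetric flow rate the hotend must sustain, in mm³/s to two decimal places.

32.21

Bead cross-section = 0.27 × 0.42, so 0.1134 mm².
Volumetric flow = 284 × 0.1134 = 32.21 mm³/s.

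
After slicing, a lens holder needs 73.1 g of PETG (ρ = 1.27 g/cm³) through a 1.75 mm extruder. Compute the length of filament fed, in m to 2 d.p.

23.93 m

Extruded volume: 73.1/1.27 = 57.5591 cm³ (57559.1 mm³).
A = π r² = π × 0.875² = 2.4053 mm².
Length = 57559.1 / 2.4053 = 23930.11 mm = 23.93 m.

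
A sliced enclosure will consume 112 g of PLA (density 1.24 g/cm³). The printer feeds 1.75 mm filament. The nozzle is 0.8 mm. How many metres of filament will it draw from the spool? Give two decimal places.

Volume = 112 g / 1.24 g·cm⁻³ = 90.3226 cm³ = 90322.6 mm³.
A = π r² = π × 0.875² = 2.4053 mm².
L = V/A = 90322.6/2.4053 = 37551.49 mm → 37.55 m.

37.55 m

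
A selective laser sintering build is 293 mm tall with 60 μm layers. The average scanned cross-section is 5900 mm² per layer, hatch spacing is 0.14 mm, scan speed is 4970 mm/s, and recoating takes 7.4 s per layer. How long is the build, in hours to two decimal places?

Layer count = ceil(293 / 0.06) = 4884.
Scan path per layer: 5900 / 0.14 → 42142.9 mm.
Scan time per layer = 42142.9 / 4970, so 8.4795 s.
Time per layer = 8.4795 + 7.4, so 15.8795 s.
4884 layers × 15.8795 s/layer = 77555.478 s, i.e. 21.54 hours.

21.54 hours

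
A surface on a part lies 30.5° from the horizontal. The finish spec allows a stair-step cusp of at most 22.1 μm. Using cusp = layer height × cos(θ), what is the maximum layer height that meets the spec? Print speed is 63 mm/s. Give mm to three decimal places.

Layer height = cusp / cos(30.5°) = 0.0221 / 0.8616 = 0.026 mm.

0.026 mm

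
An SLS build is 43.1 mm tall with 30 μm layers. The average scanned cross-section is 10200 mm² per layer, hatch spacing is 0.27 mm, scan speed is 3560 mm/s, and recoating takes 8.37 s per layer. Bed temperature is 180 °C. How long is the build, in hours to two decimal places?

7.58 hours

Layers = ⌈43.1/0.03⌉ = 1437.
Hatch length per layer = 10200 / 0.27 = 37777.8 mm.
Per-layer scan time: 37777.8 / 3560 → 10.6117 s.
Layer cycle = 10.6117 + 8.37, so 18.9817 s.
Total: 1437 × 18.9817 s = 27276.7029 s → 7.58 hours.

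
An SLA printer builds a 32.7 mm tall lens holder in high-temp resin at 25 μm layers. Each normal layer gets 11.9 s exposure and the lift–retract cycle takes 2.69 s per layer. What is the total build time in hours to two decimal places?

Number of layers: 32.7 / 0.025 → 1308 (rounded up).
Each layer takes = 11.9 + 2.69 = 14.59 s.
Total = 1308 × 14.59 = 19083.72 s = 5.30 hours.

5.30 hours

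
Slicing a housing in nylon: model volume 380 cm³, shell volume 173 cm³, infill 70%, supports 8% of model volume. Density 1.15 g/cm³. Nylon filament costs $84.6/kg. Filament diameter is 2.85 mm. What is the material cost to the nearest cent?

Volume inside the shell = 380 − 173, so 207 cm³.
Infill volume: 0.70 × 207 → 144.9 cm³.
Support = 0.08 × 380, so 30.4 cm³.
Total printed volume = 173 + 144.9 + 30.4, so 348.3 cm³.
Mass = 348.3 × 1.15, so 400.545 g.
At $84.6/kg: 400.545/1000 × 84.6 = $33.89.

$33.89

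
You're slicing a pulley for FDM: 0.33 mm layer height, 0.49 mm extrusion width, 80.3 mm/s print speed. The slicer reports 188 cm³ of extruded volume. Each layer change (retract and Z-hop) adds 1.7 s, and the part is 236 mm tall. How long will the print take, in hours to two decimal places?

4.36 hours

Line area: 0.33 × 0.49 → 0.1617 mm².
Total extruded path = 188000/0.1617 = 1162646.9 mm.
Time extruding = 1162646.9 / 80.3 = 14478.8 s.
Layer count = ceil(236 / 0.33) = 716.
Layer-change overhead: 716 × 1.7 → 1217.2 s.
Altogether 14478.8 + 1217.2 = 15696 s, i.e. 4.36 hours.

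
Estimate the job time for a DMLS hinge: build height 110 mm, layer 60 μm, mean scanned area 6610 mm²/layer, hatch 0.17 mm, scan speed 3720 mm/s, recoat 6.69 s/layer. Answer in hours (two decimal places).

8.73 hours

Number of layers: 110 / 0.06 → 1834 (rounded up).
Per-layer scan distance = 6610 / 0.17 = 38882.4 mm.
Per-layer scan time: 38882.4 / 3720 → 10.4523 s.
Per-layer time = 10.4523 + 6.69, so 17.1423 s.
Build time = 1834 × 17.1423 = 31438.9782 s = 8.73 hours.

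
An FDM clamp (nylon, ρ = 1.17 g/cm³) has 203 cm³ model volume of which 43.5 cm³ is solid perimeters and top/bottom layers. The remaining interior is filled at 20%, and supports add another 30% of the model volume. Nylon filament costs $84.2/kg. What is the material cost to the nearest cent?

Volume inside the shell: 203 − 43.5 → 159.5 cm³.
Infill deposited = 0.20 × 159.5, so 31.9 cm³.
Support: 0.30 × 203 → 60.9 cm³.
Total extruded: 43.5 + 31.9 + 60.9 → 136.3 cm³.
Mass = 136.3 × 1.17 = 159.471 g.
At $84.2/kg: 159.471/1000 × 84.2 = $13.43.

$13.43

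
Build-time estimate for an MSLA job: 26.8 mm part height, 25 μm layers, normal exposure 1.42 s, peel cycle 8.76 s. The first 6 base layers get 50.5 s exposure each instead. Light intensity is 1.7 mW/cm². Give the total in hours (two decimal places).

Layers = ⌈26.8/0.025⌉ = 1072.
Bottom layers: 6 × (50.5 + 8.76) → 355.56 s.
Remaining layers = 1066 × (1.42 + 8.76), so 10851.88 s.
Total = 355.56 + 10851.88 = 11207.44 s = 3.11 hours.

3.11 hours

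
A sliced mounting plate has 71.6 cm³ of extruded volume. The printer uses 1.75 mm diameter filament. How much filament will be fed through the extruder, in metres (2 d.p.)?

29.77 m

A = π r² = π × 0.875² = 2.4053 mm².
L = 71600 mm³ / 2.4053 mm² = 29767.6 mm, i.e. 29.77 m.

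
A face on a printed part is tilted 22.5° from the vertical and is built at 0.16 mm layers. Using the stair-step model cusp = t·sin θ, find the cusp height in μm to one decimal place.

61.2 μm

Cusp = layer height × sin(22.5°) = 0.16 × 0.3827 = 0.061232 mm = 61.2 μm.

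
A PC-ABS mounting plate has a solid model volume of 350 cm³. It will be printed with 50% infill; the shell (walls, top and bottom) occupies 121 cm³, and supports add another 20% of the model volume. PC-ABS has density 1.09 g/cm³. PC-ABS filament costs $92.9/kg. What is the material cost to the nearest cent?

$30.94

Infill region = 350 − 121 = 229 cm³.
Deposited infill = 0.50 × 229 = 114.5 cm³.
Support: 0.20 × 350 → 70 cm³.
Deposited volume = 121 + 114.5 + 70 = 305.5 cm³.
Mass = 305.5 × 1.09, so 332.995 g.
Cost = 332.995 g / 1000 × $92.9/kg = $30.94.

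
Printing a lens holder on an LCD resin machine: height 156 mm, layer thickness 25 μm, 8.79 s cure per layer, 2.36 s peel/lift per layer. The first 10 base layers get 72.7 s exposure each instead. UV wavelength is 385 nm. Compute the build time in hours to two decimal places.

Layers = ⌈156/0.025⌉ = 6240.
Bottom layers: 10 × (72.7 + 2.36) → 750.6 s.
Normal layers: 6230 × (8.79 + 2.36) → 69464.5 s.
Total = 750.6 + 69464.5 = 70215.1 s = 19.50 hours.

19.50 hours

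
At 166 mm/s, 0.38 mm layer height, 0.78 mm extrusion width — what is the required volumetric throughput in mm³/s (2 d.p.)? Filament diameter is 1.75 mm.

Bead cross-section = 0.38 × 0.78 = 0.2964 mm².
Q = v·A = 166 × 0.2964 = 49.20 mm³/s.

49.20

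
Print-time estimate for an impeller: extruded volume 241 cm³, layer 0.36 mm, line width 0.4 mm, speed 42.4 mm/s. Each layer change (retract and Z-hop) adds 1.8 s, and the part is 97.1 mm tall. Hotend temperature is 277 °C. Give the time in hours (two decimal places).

11.10 hours

Bead cross-section = 0.36 × 0.4, so 0.144 mm².
Path length: 241000 mm³ / 0.144 mm² → 1673611.1 mm.
Print-move time = 1673611.1 / 42.4 = 39472 s.
Layers = ⌈97.1/0.36⌉ = 270.
Non-print overhead: 270 × 1.8 → 486 s.
Total = 39472 + 486 = 39958 s = 11.10 hours.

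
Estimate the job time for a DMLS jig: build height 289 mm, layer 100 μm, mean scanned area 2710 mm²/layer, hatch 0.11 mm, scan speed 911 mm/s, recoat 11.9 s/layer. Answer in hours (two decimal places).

Number of layers: 289 / 0.1 → 2890 (rounded up).
Per-layer scan distance: 2710 / 0.11 → 24636.4 mm.
Scan time per layer = 24636.4 / 911, so 27.0432 s.
Time per layer = 27.0432 + 11.9 = 38.9432 s.
2890 layers × 38.9432 s/layer = 112545.848 s, i.e. 31.26 hours.

31.26 hours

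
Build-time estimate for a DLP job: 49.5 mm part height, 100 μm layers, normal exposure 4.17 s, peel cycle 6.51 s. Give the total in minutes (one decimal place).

Number of layers: 49.5 / 0.1 → 495 (rounded up).
Per-layer time: 4.17 + 6.51 → 10.68 s.
Build time: 495 × 10.68 s = 5286.6 s, i.e. 88.1 minutes.

88.1 minutes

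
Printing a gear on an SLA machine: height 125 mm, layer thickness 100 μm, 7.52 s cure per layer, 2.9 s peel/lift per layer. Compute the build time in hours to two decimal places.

3.62 hours

Layers = ⌈125/0.1⌉ = 1250.
Per-layer time: 7.52 + 2.9 → 10.42 s.
Build time: 1250 × 10.42 s = 13025 s, i.e. 3.62 hours.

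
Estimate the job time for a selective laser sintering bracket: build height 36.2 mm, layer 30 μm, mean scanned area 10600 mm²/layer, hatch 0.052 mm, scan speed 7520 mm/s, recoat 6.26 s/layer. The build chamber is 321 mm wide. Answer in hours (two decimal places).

11.19 hours

Layers = ⌈36.2/0.03⌉ = 1207.
Scan path per layer = 10600 / 0.052 = 203846.2 mm.
Per-layer scan time: 203846.2 / 7520 → 27.1072 s.
Per-layer time = 27.1072 + 6.26, so 33.3672 s.
1207 layers × 33.3672 s/layer = 40274.2104 s, i.e. 11.19 hours.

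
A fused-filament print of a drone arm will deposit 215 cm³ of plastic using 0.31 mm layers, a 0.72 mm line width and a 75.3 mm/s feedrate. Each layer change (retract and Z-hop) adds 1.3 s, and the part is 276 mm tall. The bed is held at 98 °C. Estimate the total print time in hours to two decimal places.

Extrusion cross-section = 0.31 × 0.72, so 0.2232 mm².
Total extruded path = 215000/0.2232 = 963261.6 mm.
Time extruding = 963261.6 / 75.3, so 12792.3 s.
Layer count = ceil(276 / 0.31) = 891.
Z-hop total: 891 × 1.3 → 1158.3 s.
Altogether 12792.3 + 1158.3 = 13950.6 s, i.e. 3.88 hours.

3.88 hours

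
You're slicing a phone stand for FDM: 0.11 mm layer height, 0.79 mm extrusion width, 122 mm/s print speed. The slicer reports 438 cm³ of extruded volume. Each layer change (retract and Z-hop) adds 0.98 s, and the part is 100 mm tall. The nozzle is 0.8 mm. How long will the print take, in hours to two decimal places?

11.72 hours

Bead cross-section = 0.11 × 0.79 = 0.0869 mm².
Path length: 438000 mm³ / 0.0869 mm² → 5040276.2 mm.
Print-move time = 5040276.2 / 122 = 41313.7 s.
Number of layers: 100 / 0.11 → 910 (rounded up).
Layer-change overhead = 910 × 0.98, so 891.8 s.
Total = 41313.7 + 891.8 = 42205.5 s = 11.72 hours.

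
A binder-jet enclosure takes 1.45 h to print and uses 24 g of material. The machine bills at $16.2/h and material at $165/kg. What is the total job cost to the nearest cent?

$27.45

Machine-time cost = 16.2 × 1.45 = $23.49.
Material cost = 165 × 24/1000, so $3.96.
Total = 23.49 + 3.96 = $27.45.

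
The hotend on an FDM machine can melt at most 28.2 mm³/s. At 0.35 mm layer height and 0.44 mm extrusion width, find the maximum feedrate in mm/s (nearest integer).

183 mm/s

A = 0.35 × 0.44 = 0.154 mm².
Max speed = 28.2 / 0.154 = 183.12 ≈ 183 mm/s.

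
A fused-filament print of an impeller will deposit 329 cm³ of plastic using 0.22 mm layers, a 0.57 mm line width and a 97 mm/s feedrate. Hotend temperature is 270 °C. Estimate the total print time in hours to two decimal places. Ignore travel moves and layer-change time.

Line area = 0.22 × 0.57 = 0.1254 mm².
Toolpath length = 329 cm³ / 0.1254 mm² = 329000 / 0.1254 = 2623604.5 mm.
Time extruding: 2623604.5 / 97 → 27047.5 s.
27047.5 s = 7.51 hours.

7.51 hours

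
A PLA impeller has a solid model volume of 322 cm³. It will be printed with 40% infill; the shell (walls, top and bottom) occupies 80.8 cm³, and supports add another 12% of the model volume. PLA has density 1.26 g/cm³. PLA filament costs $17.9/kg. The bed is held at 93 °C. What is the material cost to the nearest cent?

$4.87

Infill region: 322 − 80.8 → 241.2 cm³.
Deposited infill: 0.40 × 241.2 → 96.48 cm³.
Support = 0.12 × 322 = 38.64 cm³.
Deposited volume: 80.8 + 96.48 + 38.64 → 215.92 cm³.
Mass: 215.92 × 1.26 → 272.0592 g.
Cost = 272.0592 g / 1000 × $17.9/kg = $4.87.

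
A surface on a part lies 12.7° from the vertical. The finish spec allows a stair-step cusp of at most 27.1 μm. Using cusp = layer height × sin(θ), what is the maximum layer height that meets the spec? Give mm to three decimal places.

Layer height = cusp / sin(12.7°) = 0.0271 / 0.2198 = 0.123 mm.

0.123 mm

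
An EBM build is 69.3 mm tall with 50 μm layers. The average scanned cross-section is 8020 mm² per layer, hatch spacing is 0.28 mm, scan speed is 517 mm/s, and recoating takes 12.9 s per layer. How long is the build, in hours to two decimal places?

26.30 hours

Number of layers: 69.3 / 0.05 → 1386 (rounded up).
Per-layer scan distance: 8020 / 0.28 → 28642.9 mm.
Beam time per layer = 28642.9 / 517, so 55.4021 s.
Per-layer time = 55.4021 + 12.9, so 68.3021 s.
Build time = 1386 × 68.3021 = 94666.7106 s = 26.30 hours.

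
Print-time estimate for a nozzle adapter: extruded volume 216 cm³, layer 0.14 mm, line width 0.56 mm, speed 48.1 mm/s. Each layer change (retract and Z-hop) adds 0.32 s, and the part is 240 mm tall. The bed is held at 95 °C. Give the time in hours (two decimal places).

16.06 hours

Bead cross-section = 0.14 × 0.56, so 0.0784 mm².
Total extruded path = 216000/0.0784 = 2755102 mm.
Time extruding = 2755102 / 48.1 = 57278.6 s.
Number of layers: 240 / 0.14 → 1715 (rounded up).
Non-print overhead: 1715 × 0.32 → 548.8 s.
Total = 57278.6 + 548.8 = 57827.4 s = 16.06 hours.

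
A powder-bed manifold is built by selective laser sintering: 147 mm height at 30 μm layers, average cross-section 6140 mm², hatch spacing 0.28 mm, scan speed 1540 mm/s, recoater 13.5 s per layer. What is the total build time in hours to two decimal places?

Layer count = ceil(147 / 0.03) = 4900.
Hatch length per layer = 6140 / 0.28 = 21928.6 mm.
Scan time per layer = 21928.6 / 1540 = 14.2394 s.
Per-layer time: 14.2394 + 13.5 → 27.7394 s.
Total: 4900 × 27.7394 s = 135923.06 s → 37.76 hours.

37.76 hours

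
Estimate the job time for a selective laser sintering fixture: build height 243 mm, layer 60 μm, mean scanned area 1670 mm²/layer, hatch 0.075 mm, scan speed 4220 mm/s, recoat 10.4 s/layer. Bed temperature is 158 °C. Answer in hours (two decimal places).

Layer count = ceil(243 / 0.06) = 4050.
Hatch length per layer = 1670 / 0.075 = 22266.7 mm.
Scan time per layer = 22266.7 / 4220 = 5.2765 s.
Time per layer = 5.2765 + 10.4, so 15.6765 s.
Total: 4050 × 15.6765 s = 63489.825 s → 17.64 hours.

17.64 hours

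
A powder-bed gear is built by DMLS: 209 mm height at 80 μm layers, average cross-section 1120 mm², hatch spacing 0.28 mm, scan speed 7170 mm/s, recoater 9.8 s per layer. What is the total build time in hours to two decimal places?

Layers = ⌈209/0.08⌉ = 2613.
Hatch length per layer: 1120 / 0.28 → 4000 mm.
Laser time per layer = 4000 / 7170, so 0.5579 s.
Per-layer time = 0.5579 + 9.8, so 10.3579 s.
Build time = 2613 × 10.3579 = 27065.1927 s = 7.52 hours.

7.52 hours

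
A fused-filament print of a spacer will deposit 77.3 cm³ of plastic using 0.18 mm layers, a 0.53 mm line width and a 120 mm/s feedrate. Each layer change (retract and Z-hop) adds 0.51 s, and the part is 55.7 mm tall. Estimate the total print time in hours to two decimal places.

Extrusion cross-section = 0.18 × 0.53 = 0.0954 mm².
Toolpath length = 77.3 cm³ / 0.0954 mm² = 77300 / 0.0954 = 810272.5 mm.
Time extruding = 810272.5 / 120, so 6752.3 s.
Number of layers: 55.7 / 0.18 → 310 (rounded up).
Z-hop total = 310 × 0.51, so 158.1 s.
Total = 6752.3 + 158.1 = 6910.4 s = 1.92 hours.

1.92 hours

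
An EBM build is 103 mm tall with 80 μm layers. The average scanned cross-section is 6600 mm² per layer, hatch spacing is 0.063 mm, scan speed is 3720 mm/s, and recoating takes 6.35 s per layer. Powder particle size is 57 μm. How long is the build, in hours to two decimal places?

Layers = ⌈103/0.08⌉ = 1288.
Scan path per layer = 6600 / 0.063, so 104761.9 mm.
Per-layer scan time: 104761.9 / 3720 → 28.1618 s.
Layer cycle = 28.1618 + 6.35 = 34.5118 s.
Total: 1288 × 34.5118 s = 44451.1984 s → 12.35 hours.

12.35 hours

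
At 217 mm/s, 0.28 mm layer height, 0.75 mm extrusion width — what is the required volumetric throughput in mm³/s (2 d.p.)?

Bead cross-section = 0.28 × 0.75 = 0.21 mm².
Q = v·A = 217 × 0.21 = 45.57 mm³/s.

45.57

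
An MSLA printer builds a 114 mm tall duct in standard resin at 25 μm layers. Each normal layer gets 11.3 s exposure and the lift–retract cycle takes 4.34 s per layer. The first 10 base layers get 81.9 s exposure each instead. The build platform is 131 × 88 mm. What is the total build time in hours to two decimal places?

Layers = ⌈114/0.025⌉ = 4560.
Burn-in layers: 10 × (81.9 + 4.34) → 862.4 s.
Normal layers: 4550 × (11.3 + 4.34) → 71162 s.
Total = 862.4 + 71162 = 72024.4 s = 20.01 hours.

20.01 hours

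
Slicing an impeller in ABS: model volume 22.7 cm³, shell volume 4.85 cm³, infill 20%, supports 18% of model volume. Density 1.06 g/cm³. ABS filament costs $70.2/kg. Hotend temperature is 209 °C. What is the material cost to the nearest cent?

$0.93

Interior volume = 22.7 − 4.85 = 17.85 cm³.
Deposited infill: 0.20 × 17.85 → 3.57 cm³.
Support = 0.18 × 22.7 = 4.086 cm³.
Deposited volume: 4.85 + 3.57 + 4.086 → 12.506 cm³.
Mass: 12.506 × 1.06 → 13.25636 g.
At $70.2/kg: 13.25636/1000 × 70.2 = $0.93.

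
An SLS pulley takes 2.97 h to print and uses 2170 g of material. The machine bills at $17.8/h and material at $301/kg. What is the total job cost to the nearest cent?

$706.04

Machine-time cost: 17.8 × 2.97 → $52.866.
Feedstock cost = 301 × 2170/1000 = $653.17.
Job cost: 52.866 + 653.17 = 706.036 ≈ $706.04.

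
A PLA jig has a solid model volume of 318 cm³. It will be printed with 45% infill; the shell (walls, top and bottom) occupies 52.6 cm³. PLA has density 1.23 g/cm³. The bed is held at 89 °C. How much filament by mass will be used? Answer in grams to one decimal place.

211.6 g

Interior volume: 318 − 52.6 → 265.4 cm³.
Infill deposited: 0.45 × 265.4 → 119.43 cm³.
Total printed volume = 52.6 + 119.43 = 172.03 cm³.
Mass: 172.03 × 1.23 → 211.5969 g.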